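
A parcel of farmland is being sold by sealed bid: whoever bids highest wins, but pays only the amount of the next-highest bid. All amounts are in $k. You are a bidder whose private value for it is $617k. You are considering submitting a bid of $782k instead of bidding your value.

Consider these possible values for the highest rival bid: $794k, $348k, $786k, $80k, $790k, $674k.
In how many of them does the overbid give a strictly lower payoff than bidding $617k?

The deviation hurts exactly when the highest competing bid lies strictly between $617k and $782k — overbidding then wins at a price above your value.
$794k: above both → same outcome either way.
$348k: below both → same outcome either way.
$786k: above both → same outcome either way.
$80k: below both → same outcome either way.
$790k: above both → same outcome either way.
$674k: inside the interval → strictly worse (loss $57k).
Count: 1.

1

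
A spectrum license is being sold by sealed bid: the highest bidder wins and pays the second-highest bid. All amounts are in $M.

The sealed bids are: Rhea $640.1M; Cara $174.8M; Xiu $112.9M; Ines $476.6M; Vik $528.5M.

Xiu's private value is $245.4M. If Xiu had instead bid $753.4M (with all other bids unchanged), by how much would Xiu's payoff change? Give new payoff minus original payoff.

−$394.7M

The highest bid among the other bidders is $640.1M; Xiu's bid doesn't change that.
Original bid $112.9M: Xiu is not highest (top rival bid is $640.1M); payoff $0M.
Alternative bid $753.4M: Xiu is highest, pays the top rival bid $640.1M; payoff $245.4M − $640.1M = −$394.7M.
Change in payoff = −$394.7M − ($0M) = −$394.7M.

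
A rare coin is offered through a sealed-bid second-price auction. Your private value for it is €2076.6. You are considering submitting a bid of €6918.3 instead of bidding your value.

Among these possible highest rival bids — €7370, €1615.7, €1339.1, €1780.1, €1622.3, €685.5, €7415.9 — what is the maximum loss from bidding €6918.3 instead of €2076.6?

€7370: same outcome either way → loss €0.
€1615.7: same outcome either way → loss €0.
€1339.1: same outcome either way → loss €0.
€1780.1: same outcome either way → loss €0.
€1622.3: same outcome either way → loss €0.
€685.5: same outcome either way → loss €0.
€7415.9: same outcome either way → loss €0.
Maximum loss: €0.

€0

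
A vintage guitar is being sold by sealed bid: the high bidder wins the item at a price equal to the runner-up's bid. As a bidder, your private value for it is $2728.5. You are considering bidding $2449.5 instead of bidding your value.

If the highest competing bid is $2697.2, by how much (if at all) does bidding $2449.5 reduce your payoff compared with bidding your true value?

Bidding your value $2728.5: you win (since $2728.5 > $2697.2) and pay $2697.2. Payoff $31.3.
Bidding $2449.5: you lose. Payoff $0.
The competing bid $2697.2 lies between your shaded bid and your value, so underbidding forfeits an item you could have won at a profitable price.
Loss from deviating = $31.3 − ($0) = $31.3.

$31.3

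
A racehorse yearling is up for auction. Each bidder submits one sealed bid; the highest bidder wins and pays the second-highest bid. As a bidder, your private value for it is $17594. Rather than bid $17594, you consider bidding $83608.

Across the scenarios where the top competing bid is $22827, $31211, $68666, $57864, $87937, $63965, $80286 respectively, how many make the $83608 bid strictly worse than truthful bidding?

The deviation hurts exactly when the highest competing bid lies strictly between $17594 and $83608 — overbidding then wins at a price above your value.
$22827: inside the interval → strictly worse (loss $5233).
$31211: inside the interval → strictly worse (loss $13617).
$68666: inside the interval → strictly worse (loss $51072).
$57864: inside the interval → strictly worse (loss $40270).
$87937: above both → same outcome either way.
$63965: inside the interval → strictly worse (loss $46371).
$80286: inside the interval → strictly worse (loss $62692).
Count: 6.

6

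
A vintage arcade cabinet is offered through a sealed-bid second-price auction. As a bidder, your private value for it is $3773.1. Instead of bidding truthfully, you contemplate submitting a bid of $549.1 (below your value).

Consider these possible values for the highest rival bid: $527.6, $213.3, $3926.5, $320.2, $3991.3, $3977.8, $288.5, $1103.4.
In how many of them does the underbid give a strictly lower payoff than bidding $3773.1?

The deviation hurts exactly when the highest competing bid lies strictly between $549.1 and $3773.1 — underbidding then forfeits a profitable win.
$527.6: below both → same outcome either way.
$213.3: below both → same outcome either way.
$3926.5: above both → same outcome either way.
$320.2: below both → same outcome either way.
$3991.3: above both → same outcome either way.
$3977.8: above both → same outcome either way.
$288.5: below both → same outcome either way.
$1103.4: inside the interval → strictly worse (loss $2669.7).
Count: 1.

1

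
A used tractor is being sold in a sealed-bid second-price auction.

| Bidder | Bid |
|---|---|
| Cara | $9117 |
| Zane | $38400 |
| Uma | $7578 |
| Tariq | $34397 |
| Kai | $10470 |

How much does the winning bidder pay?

$34397

Highest bid: Zane at $38400, so Zane wins.
Second-highest bid: Tariq at $34397 — that is the price the winner pays.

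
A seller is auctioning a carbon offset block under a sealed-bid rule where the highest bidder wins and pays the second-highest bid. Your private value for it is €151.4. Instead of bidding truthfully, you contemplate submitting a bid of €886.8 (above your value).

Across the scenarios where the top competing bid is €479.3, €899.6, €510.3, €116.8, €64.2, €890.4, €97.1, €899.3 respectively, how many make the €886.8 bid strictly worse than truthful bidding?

The deviation hurts exactly when the highest competing bid lies strictly between €151.4 and €886.8 — overbidding then wins at a price above your value.
€479.3: inside the interval → strictly worse (loss €327.9).
€899.6: above both → same outcome either way.
€510.3: inside the interval → strictly worse (loss €358.9).
€116.8: below both → same outcome either way.
€64.2: below both → same outcome either way.
€890.4: above both → same outcome either way.
€97.1: below both → same outcome either way.
€899.3: above both → same outcome either way.
Count: 2.

2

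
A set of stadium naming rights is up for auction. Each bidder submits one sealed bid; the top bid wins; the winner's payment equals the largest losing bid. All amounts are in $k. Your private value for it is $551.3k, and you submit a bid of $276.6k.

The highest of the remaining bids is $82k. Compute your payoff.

Your bid $276.6k exceeds the highest competing bid $82k, so you win.
In a second-price auction the winner pays the second-highest bid, $82k.
Payoff = value − price = $551.3k − $82k = $469.3k.

$469.3k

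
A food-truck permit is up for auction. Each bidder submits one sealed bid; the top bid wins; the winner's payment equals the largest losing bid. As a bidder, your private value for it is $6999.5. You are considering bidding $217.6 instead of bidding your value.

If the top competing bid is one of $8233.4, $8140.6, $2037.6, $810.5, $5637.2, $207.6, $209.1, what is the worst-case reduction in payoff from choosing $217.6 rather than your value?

$8233.4: same outcome either way → loss $0.
$8140.6: same outcome either way → loss $0.
$2037.6: truthful gives $4961.9, deviation gives $0 → loss $4961.9.
$810.5: truthful gives $6189, deviation gives $0 → loss $6189.
$5637.2: truthful gives $1362.3, deviation gives $0 → loss $1362.3.
$207.6: same outcome either way → loss $0.
$209.1: same outcome either way → loss $0.
Maximum loss: $6189.

$6189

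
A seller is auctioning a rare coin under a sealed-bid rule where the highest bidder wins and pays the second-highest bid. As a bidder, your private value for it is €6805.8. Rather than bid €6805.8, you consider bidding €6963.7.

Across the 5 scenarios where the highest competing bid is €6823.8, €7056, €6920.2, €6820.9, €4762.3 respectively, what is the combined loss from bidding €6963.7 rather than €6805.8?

The deviation costs you only when the competing bid falls strictly between €6805.8 and €6963.7; elsewhere both bids give the same outcome.
€6823.8: truthful payoff €0, deviation payoff −€18 → loss €18.
€7056: outcomes coincide → loss €0.
€6920.2: truthful payoff €0, deviation payoff −€114.4 → loss €114.4.
€6820.9: truthful payoff €0, deviation payoff −€15.1 → loss €15.1.
€4762.3: outcomes coincide → loss €0.
Total loss = €18 + €114.4 + €15.1 = €147.5.

€147.5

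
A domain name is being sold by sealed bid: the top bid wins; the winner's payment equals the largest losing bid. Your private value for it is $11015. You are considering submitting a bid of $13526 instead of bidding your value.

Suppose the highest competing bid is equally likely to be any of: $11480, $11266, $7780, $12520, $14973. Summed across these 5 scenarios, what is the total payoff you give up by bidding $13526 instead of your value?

$2221

The deviation costs you only when the competing bid falls strictly between $11015 and $13526; elsewhere both bids give the same outcome.
$11480: truthful payoff $0, deviation payoff −$465 → loss $465.
$11266: truthful payoff $0, deviation payoff −$251 → loss $251.
$7780: outcomes coincide → loss $0.
$12520: truthful payoff $0, deviation payoff −$1505 → loss $1505.
$14973: outcomes coincide → loss $0.
Total loss = $465 + $251 + $1505 = $2221.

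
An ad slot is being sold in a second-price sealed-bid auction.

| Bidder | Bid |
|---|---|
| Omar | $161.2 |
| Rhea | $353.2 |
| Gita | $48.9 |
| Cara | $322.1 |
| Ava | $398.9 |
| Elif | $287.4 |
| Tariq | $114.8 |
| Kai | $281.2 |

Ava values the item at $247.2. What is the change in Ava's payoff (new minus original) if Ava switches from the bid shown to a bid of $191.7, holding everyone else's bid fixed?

$106

The highest bid among the other bidders is $353.2; Ava's bid doesn't change that.
Original bid $398.9: Ava is highest, pays the top rival bid $353.2; payoff $247.2 − $353.2 = −$106.
Alternative bid $191.7: Ava is not highest (top rival bid is $353.2); payoff $0.
Change in payoff = $0 − (−$106) = $106.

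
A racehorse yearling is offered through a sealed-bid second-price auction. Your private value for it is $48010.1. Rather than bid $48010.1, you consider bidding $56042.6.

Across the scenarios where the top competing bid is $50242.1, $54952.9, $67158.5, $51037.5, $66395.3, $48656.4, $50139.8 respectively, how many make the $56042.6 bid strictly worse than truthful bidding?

5

The deviation hurts exactly when the highest competing bid lies strictly between $48010.1 and $56042.6 — overbidding then wins at a price above your value.
$50242.1: inside the interval → strictly worse (loss $2232).
$54952.9: inside the interval → strictly worse (loss $6942.8).
$67158.5: above both → same outcome either way.
$51037.5: inside the interval → strictly worse (loss $3027.4).
$66395.3: above both → same outcome either way.
$48656.4: inside the interval → strictly worse (loss $646.3).
$50139.8: inside the interval → strictly worse (loss $2129.7).
Count: 5.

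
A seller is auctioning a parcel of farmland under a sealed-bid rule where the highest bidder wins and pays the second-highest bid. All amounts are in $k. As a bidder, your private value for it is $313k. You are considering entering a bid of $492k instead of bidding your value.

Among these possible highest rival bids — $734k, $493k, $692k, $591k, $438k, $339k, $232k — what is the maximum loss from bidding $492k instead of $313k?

$734k: same outcome either way → loss $0k.
$493k: same outcome either way → loss $0k.
$692k: same outcome either way → loss $0k.
$591k: same outcome either way → loss $0k.
$438k: truthful gives $0k, deviation gives −$125k → loss $125k.
$339k: truthful gives $0k, deviation gives −$26k → loss $26k.
$232k: same outcome either way → loss $0k.
Maximum loss: $125k.

$125k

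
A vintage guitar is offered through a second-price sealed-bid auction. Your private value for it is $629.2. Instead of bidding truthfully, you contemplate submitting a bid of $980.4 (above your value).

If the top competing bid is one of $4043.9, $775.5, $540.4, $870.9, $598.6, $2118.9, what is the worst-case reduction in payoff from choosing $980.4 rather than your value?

$4043.9: same outcome either way → loss $0.
$775.5: truthful gives $0, deviation gives −$146.3 → loss $146.3.
$540.4: same outcome either way → loss $0.
$870.9: truthful gives $0, deviation gives −$241.7 → loss $241.7.
$598.6: same outcome either way → loss $0.
$2118.9: same outcome either way → loss $0.
Maximum loss: $241.7.

$241.7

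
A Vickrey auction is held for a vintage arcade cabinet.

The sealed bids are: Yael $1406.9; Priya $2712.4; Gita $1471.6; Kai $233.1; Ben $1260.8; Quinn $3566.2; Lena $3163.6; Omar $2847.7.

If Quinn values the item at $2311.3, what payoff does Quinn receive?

Highest bid: Quinn at $3566.2, so Quinn wins.
Second-highest bid: Lena at $3163.6 — that is the price the winner pays.
Quinn's payoff = value − price = $2311.3 − $3163.6 = −$852.3.

−$852.3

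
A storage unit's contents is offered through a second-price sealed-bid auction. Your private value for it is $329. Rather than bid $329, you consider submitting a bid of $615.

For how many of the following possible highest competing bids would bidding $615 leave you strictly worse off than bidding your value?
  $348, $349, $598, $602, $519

5

The deviation hurts exactly when the highest competing bid lies strictly between $329 and $615 — overbidding then wins at a price above your value.
$348: inside the interval → strictly worse (loss $19).
$349: inside the interval → strictly worse (loss $20).
$598: inside the interval → strictly worse (loss $269).
$602: inside the interval → strictly worse (loss $273).
$519: inside the interval → strictly worse (loss $190).
Count: 5.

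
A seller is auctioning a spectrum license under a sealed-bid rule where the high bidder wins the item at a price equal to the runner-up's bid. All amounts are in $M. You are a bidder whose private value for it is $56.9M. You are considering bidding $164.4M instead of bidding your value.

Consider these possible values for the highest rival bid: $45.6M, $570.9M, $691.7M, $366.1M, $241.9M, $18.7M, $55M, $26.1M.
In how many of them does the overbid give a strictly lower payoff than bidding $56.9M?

The deviation hurts exactly when the highest competing bid lies strictly between $56.9M and $164.4M — overbidding then wins at a price above your value.
$45.6M: below both → same outcome either way.
$570.9M: above both → same outcome either way.
$691.7M: above both → same outcome either way.
$366.1M: above both → same outcome either way.
$241.9M: above both → same outcome either way.
$18.7M: below both → same outcome either way.
$55M: below both → same outcome either way.
$26.1M: below both → same outcome either way.
Count: 0.

0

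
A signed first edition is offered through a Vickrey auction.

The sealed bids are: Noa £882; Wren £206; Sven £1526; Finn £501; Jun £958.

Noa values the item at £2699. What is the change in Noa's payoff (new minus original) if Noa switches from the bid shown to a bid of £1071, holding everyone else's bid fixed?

£0

The highest bid among the other bidders is £1526; Noa's bid doesn't change that.
Original bid £882: Noa is not highest (top rival bid is £1526); payoff £0.
Alternative bid £1071: Noa is not highest (top rival bid is £1526); payoff £0.
Change in payoff = £0 − (£0) = £0.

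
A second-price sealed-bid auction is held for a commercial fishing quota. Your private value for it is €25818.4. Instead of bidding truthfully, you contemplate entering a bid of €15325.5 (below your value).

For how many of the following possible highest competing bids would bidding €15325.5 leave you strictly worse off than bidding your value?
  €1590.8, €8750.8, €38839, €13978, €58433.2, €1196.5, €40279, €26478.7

The deviation hurts exactly when the highest competing bid lies strictly between €15325.5 and €25818.4 — underbidding then forfeits a profitable win.
€1590.8: below both → same outcome either way.
€8750.8: below both → same outcome either way.
€38839: above both → same outcome either way.
€13978: below both → same outcome either way.
€58433.2: above both → same outcome either way.
€1196.5: below both → same outcome either way.
€40279: above both → same outcome either way.
€26478.7: above both → same outcome either way.
Count: 0.

0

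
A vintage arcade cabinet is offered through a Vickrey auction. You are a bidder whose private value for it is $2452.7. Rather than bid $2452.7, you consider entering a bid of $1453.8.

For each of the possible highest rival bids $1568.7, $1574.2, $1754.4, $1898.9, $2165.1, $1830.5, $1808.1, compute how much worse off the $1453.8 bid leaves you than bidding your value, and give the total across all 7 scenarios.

The deviation costs you only when the competing bid falls strictly between $1453.8 and $2452.7; elsewhere both bids give the same outcome.
$1568.7: truthful payoff $884, deviation payoff $0 → loss $884.
$1574.2: truthful payoff $878.5, deviation payoff $0 → loss $878.5.
$1754.4: truthful payoff $698.3, deviation payoff $0 → loss $698.3.
$1898.9: truthful payoff $553.8, deviation payoff $0 → loss $553.8.
$2165.1: truthful payoff $287.6, deviation payoff $0 → loss $287.6.
$1830.5: truthful payoff $622.2, deviation payoff $0 → loss $622.2.
$1808.1: truthful payoff $644.6, deviation payoff $0 → loss $644.6.
Total loss = $884 + $878.5 + $698.3 + $553.8 + $287.6 + $622.2 + $644.6 = $4569.

$4569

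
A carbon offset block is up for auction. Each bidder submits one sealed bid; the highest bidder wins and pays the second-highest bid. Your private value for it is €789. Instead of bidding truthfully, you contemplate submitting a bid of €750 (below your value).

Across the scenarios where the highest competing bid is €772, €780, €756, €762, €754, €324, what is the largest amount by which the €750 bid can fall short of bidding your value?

€772: truthful gives €17, deviation gives €0 → loss €17.
€780: truthful gives €9, deviation gives €0 → loss €9.
€756: truthful gives €33, deviation gives €0 → loss €33.
€762: truthful gives €27, deviation gives €0 → loss €27.
€754: truthful gives €35, deviation gives €0 → loss €35.
€324: same outcome either way → loss €0.
Maximum loss: €35.

€35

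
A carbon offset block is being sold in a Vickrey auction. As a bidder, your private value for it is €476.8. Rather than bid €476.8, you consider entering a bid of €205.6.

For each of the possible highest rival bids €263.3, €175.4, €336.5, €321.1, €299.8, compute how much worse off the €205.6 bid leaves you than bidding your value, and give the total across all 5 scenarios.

€686.5

The deviation costs you only when the competing bid falls strictly between €205.6 and €476.8; elsewhere both bids give the same outcome.
€263.3: truthful payoff €213.5, deviation payoff €0 → loss €213.5.
€175.4: outcomes coincide → loss €0.
€336.5: truthful payoff €140.3, deviation payoff €0 → loss €140.3.
€321.1: truthful payoff €155.7, deviation payoff €0 → loss €155.7.
€299.8: truthful payoff €177, deviation payoff €0 → loss €177.
Total loss = €213.5 + €140.3 + €155.7 + €177 = €686.5.
Because the price is fixed by the runner-up's bid, deviating from your value can only change a good outcome into a bad one — never the reverse.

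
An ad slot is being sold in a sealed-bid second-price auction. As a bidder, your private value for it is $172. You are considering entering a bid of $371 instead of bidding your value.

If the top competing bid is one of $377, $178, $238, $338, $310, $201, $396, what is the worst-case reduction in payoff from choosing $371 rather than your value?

$377: same outcome either way → loss $0.
$178: truthful gives $0, deviation gives −$6 → loss $6.
$238: truthful gives $0, deviation gives −$66 → loss $66.
$338: truthful gives $0, deviation gives −$166 → loss $166.
$310: truthful gives $0, deviation gives −$138 → loss $138.
$201: truthful gives $0, deviation gives −$29 → loss $29.
$396: same outcome either way → loss $0.
Maximum loss: $166.

$166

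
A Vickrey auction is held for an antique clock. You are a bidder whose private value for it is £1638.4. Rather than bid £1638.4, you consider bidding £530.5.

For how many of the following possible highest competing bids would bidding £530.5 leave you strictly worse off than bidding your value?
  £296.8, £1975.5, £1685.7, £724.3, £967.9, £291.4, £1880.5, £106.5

The deviation hurts exactly when the highest competing bid lies strictly between £530.5 and £1638.4 — underbidding then forfeits a profitable win.
£296.8: below both → same outcome either way.
£1975.5: above both → same outcome either way.
£1685.7: above both → same outcome either way.
£724.3: inside the interval → strictly worse (loss £914.1).
£967.9: inside the interval → strictly worse (loss £670.5).
£291.4: below both → same outcome either way.
£1880.5: above both → same outcome either way.
£106.5: below both → same outcome either way.
Count: 2.

2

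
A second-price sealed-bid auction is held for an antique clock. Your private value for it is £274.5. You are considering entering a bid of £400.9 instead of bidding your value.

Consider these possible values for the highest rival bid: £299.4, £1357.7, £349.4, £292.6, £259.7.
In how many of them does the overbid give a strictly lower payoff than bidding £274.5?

The deviation hurts exactly when the highest competing bid lies strictly between £274.5 and £400.9 — overbidding then wins at a price above your value.
£299.4: inside the interval → strictly worse (loss £24.9).
£1357.7: above both → same outcome either way.
£349.4: inside the interval → strictly worse (loss £74.9).
£292.6: inside the interval → strictly worse (loss £18.1).
£259.7: below both → same outcome either way.
Count: 3.

3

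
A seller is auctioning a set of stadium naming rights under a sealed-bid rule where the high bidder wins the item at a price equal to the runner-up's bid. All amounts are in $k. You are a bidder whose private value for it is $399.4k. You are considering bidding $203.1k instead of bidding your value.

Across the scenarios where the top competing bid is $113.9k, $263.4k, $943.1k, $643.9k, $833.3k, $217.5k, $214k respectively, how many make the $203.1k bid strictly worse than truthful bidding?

The deviation hurts exactly when the highest competing bid lies strictly between $203.1k and $399.4k — underbidding then forfeits a profitable win.
$113.9k: below both → same outcome either way.
$263.4k: inside the interval → strictly worse (loss $136k).
$943.1k: above both → same outcome either way.
$643.9k: above both → same outcome either way.
$833.3k: above both → same outcome either way.
$217.5k: inside the interval → strictly worse (loss $181.9k).
$214k: inside the interval → strictly worse (loss $185.4k).
Count: 3.

3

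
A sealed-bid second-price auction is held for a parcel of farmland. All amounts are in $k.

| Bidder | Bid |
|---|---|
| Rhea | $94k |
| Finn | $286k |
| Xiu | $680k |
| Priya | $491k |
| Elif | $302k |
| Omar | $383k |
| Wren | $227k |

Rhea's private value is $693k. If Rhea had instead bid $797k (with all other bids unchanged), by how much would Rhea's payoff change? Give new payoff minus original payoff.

The highest bid among the other bidders is $680k; Rhea's bid doesn't change that.
Original bid $94k: Rhea is not highest (top rival bid is $680k); payoff $0k.
Alternative bid $797k: Rhea is highest, pays the top rival bid $680k; payoff $693k − $680k = $13k.
Change in payoff = $13k − ($0k) = $13k.

$13k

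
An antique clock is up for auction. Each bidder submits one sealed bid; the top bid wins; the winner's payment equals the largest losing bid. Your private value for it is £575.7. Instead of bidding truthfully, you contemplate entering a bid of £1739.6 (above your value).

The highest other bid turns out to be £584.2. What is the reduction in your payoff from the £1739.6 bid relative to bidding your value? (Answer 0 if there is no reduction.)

£8.5

Bidding your value £575.7: you lose (since £575.7 < £584.2). Payoff £0.
Bidding £1739.6: you win and pay £584.2. Payoff £575.7 − £584.2 = −£8.5.
The competing bid £584.2 lies between your value and your inflated bid, so overbidding wins an item priced above your value.
Loss from deviating = £0 − (−£8.5) = £8.5.
Because the price is fixed by the runner-up's bid, deviating from your value can only change a good outcome into a bad one — never the reverse.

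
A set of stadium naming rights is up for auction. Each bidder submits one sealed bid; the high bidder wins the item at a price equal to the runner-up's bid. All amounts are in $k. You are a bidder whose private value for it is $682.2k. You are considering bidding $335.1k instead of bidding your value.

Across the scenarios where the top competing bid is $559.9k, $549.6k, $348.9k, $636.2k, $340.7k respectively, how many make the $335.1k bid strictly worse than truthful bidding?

5

The deviation hurts exactly when the highest competing bid lies strictly between $335.1k and $682.2k — underbidding then forfeits a profitable win.
$559.9k: inside the interval → strictly worse (loss $122.3k).
$549.6k: inside the interval → strictly worse (loss $132.6k).
$348.9k: inside the interval → strictly worse (loss $333.3k).
$636.2k: inside the interval → strictly worse (loss $46k).
$340.7k: inside the interval → strictly worse (loss $341.5k).
Count: 5.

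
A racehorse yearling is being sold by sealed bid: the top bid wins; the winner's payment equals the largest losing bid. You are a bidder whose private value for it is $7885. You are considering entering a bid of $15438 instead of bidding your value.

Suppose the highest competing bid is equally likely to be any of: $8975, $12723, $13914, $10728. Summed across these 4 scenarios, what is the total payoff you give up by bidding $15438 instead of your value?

The deviation costs you only when the competing bid falls strictly between $7885 and $15438; elsewhere both bids give the same outcome.
$8975: truthful payoff $0, deviation payoff −$1090 → loss $1090.
$12723: truthful payoff $0, deviation payoff −$4838 → loss $4838.
$13914: truthful payoff $0, deviation payoff −$6029 → loss $6029.
$10728: truthful payoff $0, deviation payoff −$2843 → loss $2843.
Total loss = $1090 + $4838 + $6029 + $2843 = $14800.

$14800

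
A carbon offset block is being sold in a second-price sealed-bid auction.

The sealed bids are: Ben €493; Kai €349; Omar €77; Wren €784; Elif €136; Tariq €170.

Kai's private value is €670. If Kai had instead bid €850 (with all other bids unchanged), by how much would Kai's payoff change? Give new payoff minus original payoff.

−€114

The highest bid among the other bidders is €784; Kai's bid doesn't change that.
Original bid €349: Kai is not highest (top rival bid is €784); payoff €0.
Alternative bid €850: Kai is highest, pays the top rival bid €784; payoff €670 − €784 = −€114.
Change in payoff = −€114 − (€0) = −€114.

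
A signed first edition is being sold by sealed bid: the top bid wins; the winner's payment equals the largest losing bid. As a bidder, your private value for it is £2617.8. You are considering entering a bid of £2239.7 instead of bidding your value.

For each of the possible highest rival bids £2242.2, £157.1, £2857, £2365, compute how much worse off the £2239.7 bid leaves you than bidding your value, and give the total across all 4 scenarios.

£628.4

The deviation costs you only when the competing bid falls strictly between £2239.7 and £2617.8; elsewhere both bids give the same outcome.
£2242.2: truthful payoff £375.6, deviation payoff £0 → loss £375.6.
£157.1: outcomes coincide → loss £0.
£2857: outcomes coincide → loss £0.
£2365: truthful payoff £252.8, deviation payoff £0 → loss £252.8.
Total loss = £375.6 + £252.8 = £628.4.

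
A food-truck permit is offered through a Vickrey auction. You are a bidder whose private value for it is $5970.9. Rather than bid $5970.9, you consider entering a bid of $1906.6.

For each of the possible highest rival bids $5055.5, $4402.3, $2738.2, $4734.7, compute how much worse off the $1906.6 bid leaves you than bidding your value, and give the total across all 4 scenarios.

$6952.9

The deviation costs you only when the competing bid falls strictly between $1906.6 and $5970.9; elsewhere both bids give the same outcome.
$5055.5: truthful payoff $915.4, deviation payoff $0 → loss $915.4.
$4402.3: truthful payoff $1568.6, deviation payoff $0 → loss $1568.6.
$2738.2: truthful payoff $3232.7, deviation payoff $0 → loss $3232.7.
$4734.7: truthful payoff $1236.2, deviation payoff $0 → loss $1236.2.
Total loss = $915.4 + $1568.6 + $3232.7 + $1236.2 = $6952.9.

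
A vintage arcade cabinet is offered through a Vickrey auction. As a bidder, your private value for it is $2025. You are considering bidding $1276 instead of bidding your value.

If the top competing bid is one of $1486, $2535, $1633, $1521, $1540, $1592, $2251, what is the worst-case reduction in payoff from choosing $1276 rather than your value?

$1486: truthful gives $539, deviation gives $0 → loss $539.
$2535: same outcome either way → loss $0.
$1633: truthful gives $392, deviation gives $0 → loss $392.
$1521: truthful gives $504, deviation gives $0 → loss $504.
$1540: truthful gives $485, deviation gives $0 → loss $485.
$1592: truthful gives $433, deviation gives $0 → loss $433.
$2251: same outcome either way → loss $0.
Maximum loss: $539.

$539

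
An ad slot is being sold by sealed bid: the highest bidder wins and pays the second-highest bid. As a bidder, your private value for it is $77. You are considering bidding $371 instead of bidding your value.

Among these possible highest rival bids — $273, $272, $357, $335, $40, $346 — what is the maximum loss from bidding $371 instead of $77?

$280

$273: truthful gives $0, deviation gives −$196 → loss $196.
$272: truthful gives $0, deviation gives −$195 → loss $195.
$357: truthful gives $0, deviation gives −$280 → loss $280.
$335: truthful gives $0, deviation gives −$258 → loss $258.
$40: same outcome either way → loss $0.
$346: truthful gives $0, deviation gives −$269 → loss $269.
Maximum loss: $280.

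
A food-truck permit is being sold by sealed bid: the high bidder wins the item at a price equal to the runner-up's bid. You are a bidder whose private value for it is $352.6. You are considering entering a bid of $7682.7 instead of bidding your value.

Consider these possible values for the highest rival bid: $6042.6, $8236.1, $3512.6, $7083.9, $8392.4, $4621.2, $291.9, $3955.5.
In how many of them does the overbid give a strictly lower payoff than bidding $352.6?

5

The deviation hurts exactly when the highest competing bid lies strictly between $352.6 and $7682.7 — overbidding then wins at a price above your value.
$6042.6: inside the interval → strictly worse (loss $5690).
$8236.1: above both → same outcome either way.
$3512.6: inside the interval → strictly worse (loss $3160).
$7083.9: inside the interval → strictly worse (loss $6731.3).
$8392.4: above both → same outcome either way.
$4621.2: inside the interval → strictly worse (loss $4268.6).
$291.9: below both → same outcome either way.
$3955.5: inside the interval → strictly worse (loss $3602.9).
Count: 5.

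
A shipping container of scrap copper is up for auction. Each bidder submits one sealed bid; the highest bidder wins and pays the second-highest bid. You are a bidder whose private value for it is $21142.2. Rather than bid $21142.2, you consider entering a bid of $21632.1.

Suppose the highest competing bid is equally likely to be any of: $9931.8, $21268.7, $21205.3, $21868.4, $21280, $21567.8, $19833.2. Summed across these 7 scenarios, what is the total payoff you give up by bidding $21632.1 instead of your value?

The deviation costs you only when the competing bid falls strictly between $21142.2 and $21632.1; elsewhere both bids give the same outcome.
$9931.8: outcomes coincide → loss $0.
$21268.7: truthful payoff $0, deviation payoff −$126.5 → loss $126.5.
$21205.3: truthful payoff $0, deviation payoff −$63.1 → loss $63.1.
$21868.4: outcomes coincide → loss $0.
$21280: truthful payoff $0, deviation payoff −$137.8 → loss $137.8.
$21567.8: truthful payoff $0, deviation payoff −$425.6 → loss $425.6.
$19833.2: outcomes coincide → loss $0.
Total loss = $126.5 + $63.1 + $137.8 + $425.6 = $753.
Truthful bidding weakly dominates here: raising your bid can only win items priced above your value, and lowering it can only forfeit items priced below.

$753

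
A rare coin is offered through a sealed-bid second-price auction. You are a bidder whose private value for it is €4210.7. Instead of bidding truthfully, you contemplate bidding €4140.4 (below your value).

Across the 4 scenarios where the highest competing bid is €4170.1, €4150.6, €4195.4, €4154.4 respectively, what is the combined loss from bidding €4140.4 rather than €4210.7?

The deviation costs you only when the competing bid falls strictly between €4140.4 and €4210.7; elsewhere both bids give the same outcome.
€4170.1: truthful payoff €40.6, deviation payoff €0 → loss €40.6.
€4150.6: truthful payoff €60.1, deviation payoff €0 → loss €60.1.
€4195.4: truthful payoff €15.3, deviation payoff €0 → loss €15.3.
€4154.4: truthful payoff €56.3, deviation payoff €0 → loss €56.3.
Total loss = €40.6 + €60.1 + €15.3 + €56.3 = €172.3.
Truthful bidding weakly dominates here: raising your bid can only win items priced above your value, and lowering it can only forfeit items priced below.

€172.3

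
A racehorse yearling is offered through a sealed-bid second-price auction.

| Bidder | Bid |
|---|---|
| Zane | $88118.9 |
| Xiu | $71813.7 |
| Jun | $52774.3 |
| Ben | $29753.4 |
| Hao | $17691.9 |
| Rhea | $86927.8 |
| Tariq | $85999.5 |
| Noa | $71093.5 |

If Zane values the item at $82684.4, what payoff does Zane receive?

Highest bid: Zane at $88118.9, so Zane wins.
Second-highest bid: Rhea at $86927.8 — that is the price the winner pays.
Zane's payoff = value − price = $82684.4 − $86927.8 = −$4243.4.

−$4243.4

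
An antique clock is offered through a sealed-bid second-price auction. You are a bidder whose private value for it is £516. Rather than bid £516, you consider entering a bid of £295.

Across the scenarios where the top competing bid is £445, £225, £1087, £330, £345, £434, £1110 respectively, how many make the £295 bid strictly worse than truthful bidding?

4

The deviation hurts exactly when the highest competing bid lies strictly between £295 and £516 — underbidding then forfeits a profitable win.
£445: inside the interval → strictly worse (loss £71).
£225: below both → same outcome either way.
£1087: above both → same outcome either way.
£330: inside the interval → strictly worse (loss £186).
£345: inside the interval → strictly worse (loss £171).
£434: inside the interval → strictly worse (loss £82).
£1110: above both → same outcome either way.
Count: 4.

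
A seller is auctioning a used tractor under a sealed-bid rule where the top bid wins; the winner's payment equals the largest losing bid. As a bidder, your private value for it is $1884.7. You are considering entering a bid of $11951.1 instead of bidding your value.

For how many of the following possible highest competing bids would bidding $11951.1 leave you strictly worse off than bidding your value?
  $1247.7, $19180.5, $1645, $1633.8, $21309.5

The deviation hurts exactly when the highest competing bid lies strictly between $1884.7 and $11951.1 — overbidding then wins at a price above your value.
$1247.7: below both → same outcome either way.
$19180.5: above both → same outcome either way.
$1645: below both → same outcome either way.
$1633.8: below both → same outcome either way.
$21309.5: above both → same outcome either way.
Count: 0.

0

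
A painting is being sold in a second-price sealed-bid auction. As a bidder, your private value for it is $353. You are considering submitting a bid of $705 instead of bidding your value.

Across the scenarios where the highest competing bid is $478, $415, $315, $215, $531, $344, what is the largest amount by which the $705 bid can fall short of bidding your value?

$478: truthful gives $0, deviation gives −$125 → loss $125.
$415: truthful gives $0, deviation gives −$62 → loss $62.
$315: same outcome either way → loss $0.
$215: same outcome either way → loss $0.
$531: truthful gives $0, deviation gives −$178 → loss $178.
$344: same outcome either way → loss $0.
Maximum loss: $178.

$178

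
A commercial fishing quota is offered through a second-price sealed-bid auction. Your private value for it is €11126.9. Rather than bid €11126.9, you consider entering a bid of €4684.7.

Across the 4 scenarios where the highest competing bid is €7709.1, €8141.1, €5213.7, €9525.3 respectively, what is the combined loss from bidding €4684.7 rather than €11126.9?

The deviation costs you only when the competing bid falls strictly between €4684.7 and €11126.9; elsewhere both bids give the same outcome.
€7709.1: truthful payoff €3417.8, deviation payoff €0 → loss €3417.8.
€8141.1: truthful payoff €2985.8, deviation payoff €0 → loss €2985.8.
€5213.7: truthful payoff €5913.2, deviation payoff €0 → loss €5913.2.
€9525.3: truthful payoff €1601.6, deviation payoff €0 → loss €1601.6.
Total loss = €3417.8 + €2985.8 + €5913.2 + €1601.6 = €13918.4.

€13918.4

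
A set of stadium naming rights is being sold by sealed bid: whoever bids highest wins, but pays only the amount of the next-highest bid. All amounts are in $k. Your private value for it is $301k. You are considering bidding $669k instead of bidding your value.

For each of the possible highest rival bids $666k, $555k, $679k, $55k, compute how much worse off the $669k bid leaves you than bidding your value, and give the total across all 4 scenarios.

$619k

The deviation costs you only when the competing bid falls strictly between $301k and $669k; elsewhere both bids give the same outcome.
$666k: truthful payoff $0k, deviation payoff −$365k → loss $365k.
$555k: truthful payoff $0k, deviation payoff −$254k → loss $254k.
$679k: outcomes coincide → loss $0k.
$55k: outcomes coincide → loss $0k.
Total loss = $365k + $254k = $619k.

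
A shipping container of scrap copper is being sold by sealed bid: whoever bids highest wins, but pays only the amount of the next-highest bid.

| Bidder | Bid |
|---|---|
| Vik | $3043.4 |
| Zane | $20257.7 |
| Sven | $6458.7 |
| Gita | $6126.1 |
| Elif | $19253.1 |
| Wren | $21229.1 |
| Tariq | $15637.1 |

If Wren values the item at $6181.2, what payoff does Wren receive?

Highest bid: Wren at $21229.1, so Wren wins.
Second-highest bid: Zane at $20257.7 — that is the price the winner pays.
Wren's payoff = value − price = $6181.2 − $20257.7 = −$14076.5.

−$14076.5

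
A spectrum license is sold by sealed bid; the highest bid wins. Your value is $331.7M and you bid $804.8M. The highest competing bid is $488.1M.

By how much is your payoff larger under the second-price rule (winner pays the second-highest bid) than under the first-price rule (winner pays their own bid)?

$316.7M

You have the highest bid, so you win under either rule.
Second-price: pay $488.1M → payoff −$156.4M.
First-price: pay your own bid $804.8M → payoff −$473.1M.
Difference = −$156.4M − (−$473.1M) = $316.7M.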